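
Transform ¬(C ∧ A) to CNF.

¬C ∨ ¬A

¬(C ∧ A)
= ¬C ∨ ¬A   [De Morgan]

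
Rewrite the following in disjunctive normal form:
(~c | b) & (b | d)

(~c & d) | b

(~c | b) & (b | d)
⇔ (~c & b) | (~c & d) | (b & b) | (b & d)   [distribute & over |]
⇔ (~c & d) | b   [simplify]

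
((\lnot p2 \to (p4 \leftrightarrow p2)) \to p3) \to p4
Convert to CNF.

\lnot p3 \lor p4

((\lnot p2 \to (p4 \leftrightarrow p2)) \to p3) \to p4
≡ \lnot ((\lnot p2 \to (p4 \leftrightarrow p2)) \to p3) \lor p4   [eliminate \to]
≡ \lnot (\lnot (\lnot p2 \to (p4 \leftrightarrow p2)) \lor p3) \lor p4   [eliminate \to]
≡ \lnot (\lnot (\lnot \lnot p2 \lor (p4 \leftrightarrow p2)) \lor p3) \lor p4   [eliminate \to]
≡ \lnot (\lnot (\lnot \lnot p2 \lor (p4 \to p2) \land (p2 \to p4)) \lor p3) \lor p4   [eliminate \leftrightarrow]
≡ \lnot (\lnot (\lnot \lnot p2 \lor (\lnot p4 \lor p2) \land (p2 \to p4)) \lor p3) \lor p4   [eliminate \to]
≡ \lnot (\lnot (\lnot \lnot p2 \lor (\lnot p4 \lor p2) \land (\lnot p2 \lor p4)) \lor p3) \lor p4   [eliminate \to]
≡ \lnot \lnot (\lnot \lnot p2 \lor (\lnot p4 \lor p2) \land (\lnot p2 \lor p4)) \land \lnot p3 \lor p4   [De Morgan]
≡ (\lnot \lnot p2 \lor (\lnot p4 \lor p2) \land (\lnot p2 \lor p4)) \land \lnot p3 \lor p4   [double negation]
≡ (p2 \lor (\lnot p4 \lor p2) \land (\lnot p2 \lor p4)) \land \lnot p3 \lor p4   [double negation]
≡ (p2 \lor \lnot p4 \lor p2 \lor p4) \land (p2 \lor \lnot p2 \lor p4 \lor p4) \land (\lnot p3 \lor p4)   [distribute \lor over \land]
≡ \lnot p3 \lor p4   [simplify]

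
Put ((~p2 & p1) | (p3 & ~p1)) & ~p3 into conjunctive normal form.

((~p2 & p1) | (p3 & ~p1)) & ~p3
= (~p2 | p3) & (~p2 | ~p1) & (p1 | p3) & (p1 | ~p1) & ~p3   [distribute | over &]
= (~p2 | p3) & (~p2 | ~p1) & (p1 | p3) & ~p3   [simplify]

(~p2 | p3) & (~p2 | ~p1) & (p1 | p3) & ~p3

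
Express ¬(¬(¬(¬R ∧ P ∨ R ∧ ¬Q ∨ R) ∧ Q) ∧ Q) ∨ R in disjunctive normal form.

¬(¬(¬(¬R ∧ P ∨ R ∧ ¬Q ∨ R) ∧ Q) ∧ Q) ∨ R
≡ ¬¬(¬(¬R ∧ P ∨ R ∧ ¬Q ∨ R) ∧ Q) ∨ ¬Q ∨ R   [De Morgan]
≡ ¬(¬R ∧ P ∨ R ∧ ¬Q ∨ R) ∧ Q ∨ ¬Q ∨ R   [double negation]
≡ ¬(¬R ∧ P) ∧ ¬(R ∧ ¬Q) ∧ ¬R ∧ Q ∨ ¬Q ∨ R   [De Morgan]
≡ (¬¬R ∨ ¬P) ∧ ¬(R ∧ ¬Q) ∧ ¬R ∧ Q ∨ ¬Q ∨ R   [De Morgan]
≡ (R ∨ ¬P) ∧ ¬(R ∧ ¬Q) ∧ ¬R ∧ Q ∨ ¬Q ∨ R   [double negation]
≡ (R ∨ ¬P) ∧ (¬R ∨ ¬¬Q) ∧ ¬R ∧ Q ∨ ¬Q ∨ R   [De Morgan]
≡ (R ∨ ¬P) ∧ (¬R ∨ Q) ∧ ¬R ∧ Q ∨ ¬Q ∨ R   [double negation]
≡ R ∧ ¬R ∧ ¬R ∧ Q ∨ R ∧ Q ∧ ¬R ∧ Q ∨ ¬P ∧ ¬R ∧ ¬R ∧ Q ∨ ¬P ∧ Q ∧ ¬R ∧ Q ∨ ¬Q ∨ R   [distribute ∧ over ∨]
≡ ¬P ∧ ¬R ∧ Q ∨ ¬Q ∨ R   [simplify]

¬P ∧ ¬R ∧ Q ∨ ¬Q ∨ R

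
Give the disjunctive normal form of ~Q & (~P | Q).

~Q & ~P

~Q & (~P | Q)
⇔ (~Q & ~P) | (~Q & Q)   [distribute & over |]
⇔ ~Q & ~P   [simplify]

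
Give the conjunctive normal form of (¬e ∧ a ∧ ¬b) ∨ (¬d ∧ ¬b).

(¬e ∨ ¬d) ∧ (a ∨ ¬d) ∧ ¬b

(¬e ∧ a ∧ ¬b) ∨ (¬d ∧ ¬b)
⇔ (¬e ∨ ¬d) ∧ (¬e ∨ ¬b) ∧ (a ∨ ¬d) ∧ (a ∨ ¬b) ∧ (¬b ∨ ¬d) ∧ (¬b ∨ ¬b)   [distribute ∨ over ∧]
⇔ (¬e ∨ ¬d) ∧ (a ∨ ¬d) ∧ ¬b   [simplify]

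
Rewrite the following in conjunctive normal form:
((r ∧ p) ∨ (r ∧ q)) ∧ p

((r ∧ p) ∨ (r ∧ q)) ∧ p
⇔ (r ∨ r) ∧ (r ∨ q) ∧ (p ∨ r) ∧ (p ∨ q) ∧ p   [distribute ∨ over ∧]
⇔ r ∧ p   [simplify]

r ∧ p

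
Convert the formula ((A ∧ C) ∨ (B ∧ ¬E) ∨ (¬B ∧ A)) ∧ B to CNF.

(A ∨ ¬E) ∧ (C ∨ ¬E ∨ ¬B) ∧ B

((A ∧ C) ∨ (B ∧ ¬E) ∨ (¬B ∧ A)) ∧ B
≡ (A ∨ B ∨ ¬B) ∧ (A ∨ B ∨ A) ∧ (A ∨ ¬E ∨ ¬B) ∧ (A ∨ ¬E ∨ A) ∧ (C ∨ B ∨ ¬B) ∧ (C ∨ B ∨ A) ∧ (C ∨ ¬E ∨ ¬B) ∧ (C ∨ ¬E ∨ A) ∧ B   [distribute ∨ over ∧]
≡ (A ∨ ¬E) ∧ (C ∨ ¬E ∨ ¬B) ∧ B   [simplify]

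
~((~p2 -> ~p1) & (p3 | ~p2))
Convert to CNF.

~((~p2 -> ~p1) & (p3 | ~p2))
≡ ~((~~p2 | ~p1) & (p3 | ~p2))
≡ ~(~~p2 | ~p1) | ~(p3 | ~p2)
≡ (~~~p2 & ~~p1) | ~(p3 | ~p2)
≡ (~p2 & ~~p1) | ~(p3 | ~p2)
≡ (~p2 & p1) | ~(p3 | ~p2)
≡ (~p2 & p1) | (~p3 & ~~p2)
≡ (~p2 & p1) | (~p3 & p2)
≡ (~p2 | ~p3) & (~p2 | p2) & (p1 | ~p3) & (p1 | p2)
≡ (~p2 | ~p3) & (p1 | ~p3) & (p1 | p2)

(~p2 | ~p3) & (p1 | ~p3) & (p1 | p2)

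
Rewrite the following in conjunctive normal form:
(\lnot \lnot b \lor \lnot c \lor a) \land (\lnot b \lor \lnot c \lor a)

(\lnot \lnot b \lor \lnot c \lor a) \land (\lnot b \lor \lnot c \lor a)
≡ (b \lor \lnot c \lor a) \land (\lnot b \lor \lnot c \lor a)   [double negation]

(b \lor \lnot c \lor a) \land (\lnot b \lor \lnot c \lor a)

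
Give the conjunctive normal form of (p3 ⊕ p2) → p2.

¬p3 ∨ p2

(p3 ⊕ p2) → p2
⇔ ¬(p3 ⊕ p2) ∨ p2   [eliminate →]
⇔ ¬((p3 ∨ p2) ∧ ¬(p3 ∧ p2)) ∨ p2   [expand ⊕]
⇔ ¬(p3 ∨ p2) ∨ ¬¬(p3 ∧ p2) ∨ p2   [De Morgan]
⇔ (¬p3 ∧ ¬p2) ∨ ¬¬(p3 ∧ p2) ∨ p2   [De Morgan]
⇔ (¬p3 ∧ ¬p2) ∨ (p3 ∧ p2) ∨ p2   [double negation]
⇔ (¬p3 ∨ p3 ∨ p2) ∧ (¬p3 ∨ p2 ∨ p2) ∧ (¬p2 ∨ p3 ∨ p2) ∧ (¬p2 ∨ p2 ∨ p2)   [distribute ∨ over ∧]
⇔ ¬p3 ∨ p2   [simplify]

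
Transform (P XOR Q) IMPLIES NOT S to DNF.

(P XOR Q) IMPLIES NOT S
⇔ NOT (P XOR Q) OR NOT S   [eliminate IMPLIES]
⇔ NOT ((P AND NOT Q) OR (NOT P AND Q)) OR NOT S   [expand XOR]
⇔ (NOT (P AND NOT Q) AND NOT (NOT P AND Q)) OR NOT S   [De Morgan]
⇔ ((NOT P OR NOT NOT Q) AND NOT (NOT P AND Q)) OR NOT S   [De Morgan]
⇔ ((NOT P OR Q) AND NOT (NOT P AND Q)) OR NOT S   [double negation]
⇔ ((NOT P OR Q) AND (NOT NOT P OR NOT Q)) OR NOT S   [De Morgan]
⇔ ((NOT P OR Q) AND (P OR NOT Q)) OR NOT S   [double negation]
⇔ (NOT P AND P) OR (NOT P AND NOT Q) OR (Q AND P) OR (Q AND NOT Q) OR NOT S   [distribute AND over OR]
⇔ (NOT P AND NOT Q) OR (Q AND P) OR NOT S   [simplify]

(NOT P AND NOT Q) OR (Q AND P) OR NOT S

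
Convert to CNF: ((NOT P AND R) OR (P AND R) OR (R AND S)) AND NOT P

R AND NOT P

((NOT P AND R) OR (P AND R) OR (R AND S)) AND NOT P
≡ (NOT P OR P OR R) AND (NOT P OR P OR S) AND (NOT P OR R OR R) AND (NOT P OR R OR S) AND (R OR P OR R) AND (R OR P OR S) AND (R OR R OR R) AND (R OR R OR S) AND NOT P
≡ R AND NOT P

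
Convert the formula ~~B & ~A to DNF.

~~B & ~A
= B & ~A   [double negation]

B & ~A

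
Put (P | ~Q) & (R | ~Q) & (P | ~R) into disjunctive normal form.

(P & R) | (P & ~Q) | (~Q & ~R)

(P | ~Q) & (R | ~Q) & (P | ~R)
≡ (P & R & P) | (P & R & ~R) | (P & ~Q & P) | (P & ~Q & ~R) | (~Q & R & P) | (~Q & R & ~R) | (~Q & ~Q & P) | (~Q & ~Q & ~R)   [distribute & over |]
≡ (P & R) | (P & ~Q) | (~Q & ~R)   [simplify]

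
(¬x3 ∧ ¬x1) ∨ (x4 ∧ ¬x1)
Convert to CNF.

(¬x3 ∧ ¬x1) ∨ (x4 ∧ ¬x1)
≡ (¬x3 ∨ x4) ∧ (¬x3 ∨ ¬x1) ∧ (¬x1 ∨ x4) ∧ (¬x1 ∨ ¬x1)
≡ (¬x3 ∨ x4) ∧ ¬x1

(¬x3 ∨ x4) ∧ ¬x1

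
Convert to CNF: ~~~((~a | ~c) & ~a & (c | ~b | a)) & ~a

(a | ~c) & (a | b) & ~a

~~~((~a | ~c) & ~a & (c | ~b | a)) & ~a
⇔ ~((~a | ~c) & ~a & (c | ~b | a)) & ~a   [double negation]
⇔ (~(~a | ~c) | ~~a | ~(c | ~b | a)) & ~a   [De Morgan]
⇔ ((~~a & ~~c) | ~~a | ~(c | ~b | a)) & ~a   [De Morgan]
⇔ ((a & ~~c) | ~~a | ~(c | ~b | a)) & ~a   [double negation]
⇔ ((a & c) | ~~a | ~(c | ~b | a)) & ~a   [double negation]
⇔ ((a & c) | a | ~(c | ~b | a)) & ~a   [double negation]
⇔ ((a & c) | a | (~c & ~~b & ~a)) & ~a   [De Morgan]
⇔ ((a & c) | a | (~c & b & ~a)) & ~a   [double negation]
⇔ (a | a | ~c) & (a | a | b) & (a | a | ~a) & (c | a | ~c) & (c | a | b) & (c | a | ~a) & ~a   [distribute | over &]
⇔ (a | ~c) & (a | b) & ~a   [simplify]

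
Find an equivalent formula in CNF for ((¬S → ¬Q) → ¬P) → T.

(S ∨ ¬Q ∨ T) ∧ (P ∨ T)

((¬S → ¬Q) → ¬P) → T
≡ ¬((¬S → ¬Q) → ¬P) ∨ T   [eliminate →]
≡ ¬(¬(¬S → ¬Q) ∨ ¬P) ∨ T   [eliminate →]
≡ ¬(¬(¬¬S ∨ ¬Q) ∨ ¬P) ∨ T   [eliminate →]
≡ (¬¬(¬¬S ∨ ¬Q) ∧ ¬¬P) ∨ T   [De Morgan]
≡ ((¬¬S ∨ ¬Q) ∧ ¬¬P) ∨ T   [double negation]
≡ ((S ∨ ¬Q) ∧ ¬¬P) ∨ T   [double negation]
≡ ((S ∨ ¬Q) ∧ P) ∨ T   [double negation]
≡ (S ∨ ¬Q ∨ T) ∧ (P ∨ T)   [distribute ∨ over ∧]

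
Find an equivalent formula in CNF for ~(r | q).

~(r | q)
= ~r & ~q   [De Morgan]

~r & ~q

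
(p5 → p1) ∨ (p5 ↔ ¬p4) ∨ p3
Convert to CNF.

¬p5 ∨ p1 ∨ ¬p4 ∨ p3

(p5 → p1) ∨ (p5 ↔ ¬p4) ∨ p3
≡ ¬p5 ∨ p1 ∨ (p5 ↔ ¬p4) ∨ p3   — eliminate →
≡ ¬p5 ∨ p1 ∨ ((p5 → ¬p4) ∧ (¬p4 → p5)) ∨ p3   — eliminate ↔
≡ ¬p5 ∨ p1 ∨ ((¬p5 ∨ ¬p4) ∧ (¬p4 → p5)) ∨ p3   — eliminate →
≡ ¬p5 ∨ p1 ∨ ((¬p5 ∨ ¬p4) ∧ (¬¬p4 ∨ p5)) ∨ p3   — eliminate →
≡ ¬p5 ∨ p1 ∨ ((¬p5 ∨ ¬p4) ∧ (p4 ∨ p5)) ∨ p3   — double negation
≡ (¬p5 ∨ p1 ∨ ¬p5 ∨ ¬p4 ∨ p3) ∧ (¬p5 ∨ p1 ∨ p4 ∨ p5 ∨ p3)   — distribute ∨ over ∧
≡ ¬p5 ∨ p1 ∨ ¬p4 ∨ p3   — simplify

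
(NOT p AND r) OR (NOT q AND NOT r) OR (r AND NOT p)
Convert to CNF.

(NOT p AND r) OR (NOT q AND NOT r) OR (r AND NOT p)
= (NOT p OR NOT q OR r) AND (NOT p OR NOT q OR NOT p) AND (NOT p OR NOT r OR r) AND (NOT p OR NOT r OR NOT p) AND (r OR NOT q OR r) AND (r OR NOT q OR NOT p) AND (r OR NOT r OR r) AND (r OR NOT r OR NOT p)   [distribute OR over AND]
= (NOT p OR NOT q) AND (NOT p OR NOT r) AND (r OR NOT q)   [simplify]

(NOT p OR NOT q) AND (NOT p OR NOT r) AND (r OR NOT q)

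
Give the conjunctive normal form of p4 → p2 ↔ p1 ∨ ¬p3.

p4 → p2 ↔ p1 ∨ ¬p3
≡ ((p4 → p2) → p1 ∨ ¬p3) ∧ (p1 ∨ ¬p3 → (p4 → p2))   — eliminate ↔
≡ (¬(p4 → p2) ∨ p1 ∨ ¬p3) ∧ (p1 ∨ ¬p3 → (p4 → p2))   — eliminate →
≡ (¬(¬p4 ∨ p2) ∨ p1 ∨ ¬p3) ∧ (p1 ∨ ¬p3 → (p4 → p2))   — eliminate →
≡ (¬(¬p4 ∨ p2) ∨ p1 ∨ ¬p3) ∧ (¬(p1 ∨ ¬p3) ∨ (p4 → p2))   — eliminate →
≡ (¬(¬p4 ∨ p2) ∨ p1 ∨ ¬p3) ∧ (¬(p1 ∨ ¬p3) ∨ ¬p4 ∨ p2)   — eliminate →
≡ (¬¬p4 ∧ ¬p2 ∨ p1 ∨ ¬p3) ∧ (¬(p1 ∨ ¬p3) ∨ ¬p4 ∨ p2)   — De Morgan
≡ (p4 ∧ ¬p2 ∨ p1 ∨ ¬p3) ∧ (¬(p1 ∨ ¬p3) ∨ ¬p4 ∨ p2)   — double negation
≡ (p4 ∧ ¬p2 ∨ p1 ∨ ¬p3) ∧ (¬p1 ∧ ¬¬p3 ∨ ¬p4 ∨ p2)   — De Morgan
≡ (p4 ∧ ¬p2 ∨ p1 ∨ ¬p3) ∧ (¬p1 ∧ p3 ∨ ¬p4 ∨ p2)   — double negation
≡ (p4 ∨ p1 ∨ ¬p3) ∧ (¬p2 ∨ p1 ∨ ¬p3) ∧ (¬p1 ∨ ¬p4 ∨ p2) ∧ (p3 ∨ ¬p4 ∨ p2)   — distribute ∨ over ∧

(p4 ∨ p1 ∨ ¬p3) ∧ (¬p2 ∨ p1 ∨ ¬p3) ∧ (¬p1 ∨ ¬p4 ∨ p2) ∧ (p3 ∨ ¬p4 ∨ p2)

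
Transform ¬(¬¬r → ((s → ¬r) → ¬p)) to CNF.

¬(¬¬r → ((s → ¬r) → ¬p))
≡ ¬(¬¬¬r ∨ ((s → ¬r) → ¬p))   (eliminate →)
≡ ¬(¬¬¬r ∨ ¬(s → ¬r) ∨ ¬p)   (eliminate →)
≡ ¬(¬¬¬r ∨ ¬(¬s ∨ ¬r) ∨ ¬p)   (eliminate →)
≡ ¬¬¬¬r ∧ ¬¬(¬s ∨ ¬r) ∧ ¬¬p   (De Morgan)
≡ ¬¬r ∧ ¬¬(¬s ∨ ¬r) ∧ ¬¬p   (double negation)
≡ r ∧ ¬¬(¬s ∨ ¬r) ∧ ¬¬p   (double negation)
≡ r ∧ (¬s ∨ ¬r) ∧ ¬¬p   (double negation)
≡ r ∧ (¬s ∨ ¬r) ∧ p   (double negation)

r ∧ (¬s ∨ ¬r) ∧ p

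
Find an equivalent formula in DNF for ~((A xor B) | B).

~((A xor B) | B)
≡ ~((A & ~B) | (~A & B) | B)   [expand xor]
≡ ~(A & ~B) & ~(~A & B) & ~B   [De Morgan]
≡ (~A | ~~B) & ~(~A & B) & ~B   [De Morgan]
≡ (~A | B) & ~(~A & B) & ~B   [double negation]
≡ (~A | B) & (~~A | ~B) & ~B   [De Morgan]
≡ (~A | B) & (A | ~B) & ~B   [double negation]
≡ (~A & A & ~B) | (~A & ~B & ~B) | (B & A & ~B) | (B & ~B & ~B)   [distribute & over |]
≡ ~A & ~B   [simplify]

~A & ~B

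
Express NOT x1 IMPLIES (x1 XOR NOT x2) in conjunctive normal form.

x1 OR NOT x2

NOT x1 IMPLIES (x1 XOR NOT x2)
≡ NOT NOT x1 OR (x1 XOR NOT x2)
≡ NOT NOT x1 OR ((x1 OR NOT x2) AND NOT (x1 AND NOT x2))
≡ x1 OR ((x1 OR NOT x2) AND NOT (x1 AND NOT x2))
≡ x1 OR ((x1 OR NOT x2) AND (NOT x1 OR NOT NOT x2))
≡ x1 OR ((x1 OR NOT x2) AND (NOT x1 OR x2))
≡ (x1 OR x1 OR NOT x2) AND (x1 OR NOT x1 OR x2)
≡ x1 OR NOT x2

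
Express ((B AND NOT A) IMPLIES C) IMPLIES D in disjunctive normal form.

((B AND NOT A) IMPLIES C) IMPLIES D
≡ NOT ((B AND NOT A) IMPLIES C) OR D   (eliminate IMPLIES)
≡ NOT (NOT (B AND NOT A) OR C) OR D   (eliminate IMPLIES)
≡ (NOT NOT (B AND NOT A) AND NOT C) OR D   (De Morgan)
≡ (B AND NOT A AND NOT C) OR D   (double negation)

(B AND NOT A AND NOT C) OR D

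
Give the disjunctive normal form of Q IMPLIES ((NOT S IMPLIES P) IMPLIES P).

Q IMPLIES ((NOT S IMPLIES P) IMPLIES P)
= NOT Q OR ((NOT S IMPLIES P) IMPLIES P)
= NOT Q OR NOT (NOT S IMPLIES P) OR P
= NOT Q OR NOT (NOT NOT S OR P) OR P
= NOT Q OR (NOT NOT NOT S AND NOT P) OR P
= NOT Q OR (NOT S AND NOT P) OR P

NOT Q OR (NOT S AND NOT P) OR P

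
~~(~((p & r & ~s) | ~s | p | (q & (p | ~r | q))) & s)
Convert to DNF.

~~(~((p & r & ~s) | ~s | p | (q & (p | ~r | q))) & s)
≡ ~((p & r & ~s) | ~s | p | (q & (p | ~r | q))) & s   — double negation
≡ ~(p & r & ~s) & ~~s & ~p & ~(q & (p | ~r | q)) & s   — De Morgan
≡ (~p | ~r | ~~s) & ~~s & ~p & ~(q & (p | ~r | q)) & s   — De Morgan
≡ (~p | ~r | s) & ~~s & ~p & ~(q & (p | ~r | q)) & s   — double negation
≡ (~p | ~r | s) & s & ~p & ~(q & (p | ~r | q)) & s   — double negation
≡ (~p | ~r | s) & s & ~p & (~q | ~(p | ~r | q)) & s   — De Morgan
≡ (~p | ~r | s) & s & ~p & (~q | (~p & ~~r & ~q)) & s   — De Morgan
≡ (~p | ~r | s) & s & ~p & (~q | (~p & r & ~q)) & s   — double negation
≡ (~p & s & ~p & ~q & s) | (~p & s & ~p & ~p & r & ~q & s) | (~r & s & ~p & ~q & s) | (~r & s & ~p & ~p & r & ~q & s) | (s & s & ~p & ~q & s) | (s & s & ~p & ~p & r & ~q & s)   — distribute & over |
≡ ~p & s & ~q   — simplify

~p & s & ~q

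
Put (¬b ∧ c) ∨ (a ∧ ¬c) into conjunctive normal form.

(¬b ∨ a) ∧ (¬b ∨ ¬c) ∧ (c ∨ a)

(¬b ∧ c) ∨ (a ∧ ¬c)
≡ (¬b ∨ a) ∧ (¬b ∨ ¬c) ∧ (c ∨ a) ∧ (c ∨ ¬c)   [distribute ∨ over ∧]
≡ (¬b ∨ a) ∧ (¬b ∨ ¬c) ∧ (c ∨ a)   [simplify]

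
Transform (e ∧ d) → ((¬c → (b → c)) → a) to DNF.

(e ∧ d) → ((¬c → (b → c)) → a)
⇔ ¬(e ∧ d) ∨ ((¬c → (b → c)) → a)   — eliminate →
⇔ ¬(e ∧ d) ∨ ¬(¬c → (b → c)) ∨ a   — eliminate →
⇔ ¬(e ∧ d) ∨ ¬(¬¬c ∨ (b → c)) ∨ a   — eliminate →
⇔ ¬(e ∧ d) ∨ ¬(¬¬c ∨ ¬b ∨ c) ∨ a   — eliminate →
⇔ ¬e ∨ ¬d ∨ ¬(¬¬c ∨ ¬b ∨ c) ∨ a   — De Morgan
⇔ ¬e ∨ ¬d ∨ (¬¬¬c ∧ ¬¬b ∧ ¬c) ∨ a   — De Morgan
⇔ ¬e ∨ ¬d ∨ (¬c ∧ ¬¬b ∧ ¬c) ∨ a   — double negation
⇔ ¬e ∨ ¬d ∨ (¬c ∧ b ∧ ¬c) ∨ a   — double negation
⇔ ¬e ∨ ¬d ∨ (¬c ∧ b) ∨ a   — simplify

¬e ∨ ¬d ∨ (¬c ∧ b) ∨ a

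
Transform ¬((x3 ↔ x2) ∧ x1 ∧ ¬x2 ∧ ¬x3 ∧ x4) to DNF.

¬x1 ∨ x2 ∨ x3 ∨ ¬x4

¬((x3 ↔ x2) ∧ x1 ∧ ¬x2 ∧ ¬x3 ∧ x4)
= ¬((x3 → x2) ∧ (x2 → x3) ∧ x1 ∧ ¬x2 ∧ ¬x3 ∧ x4)   [eliminate ↔]
= ¬((¬x3 ∨ x2) ∧ (x2 → x3) ∧ x1 ∧ ¬x2 ∧ ¬x3 ∧ x4)   [eliminate →]
= ¬((¬x3 ∨ x2) ∧ (¬x2 ∨ x3) ∧ x1 ∧ ¬x2 ∧ ¬x3 ∧ x4)   [eliminate →]
= ¬(¬x3 ∨ x2) ∨ ¬(¬x2 ∨ x3) ∨ ¬x1 ∨ ¬¬x2 ∨ ¬¬x3 ∨ ¬x4   [De Morgan]
= (¬¬x3 ∧ ¬x2) ∨ ¬(¬x2 ∨ x3) ∨ ¬x1 ∨ ¬¬x2 ∨ ¬¬x3 ∨ ¬x4   [De Morgan]
= (x3 ∧ ¬x2) ∨ ¬(¬x2 ∨ x3) ∨ ¬x1 ∨ ¬¬x2 ∨ ¬¬x3 ∨ ¬x4   [double negation]
= (x3 ∧ ¬x2) ∨ (¬¬x2 ∧ ¬x3) ∨ ¬x1 ∨ ¬¬x2 ∨ ¬¬x3 ∨ ¬x4   [De Morgan]
= (x3 ∧ ¬x2) ∨ (x2 ∧ ¬x3) ∨ ¬x1 ∨ ¬¬x2 ∨ ¬¬x3 ∨ ¬x4   [double negation]
= (x3 ∧ ¬x2) ∨ (x2 ∧ ¬x3) ∨ ¬x1 ∨ x2 ∨ ¬¬x3 ∨ ¬x4   [double negation]
= (x3 ∧ ¬x2) ∨ (x2 ∧ ¬x3) ∨ ¬x1 ∨ x2 ∨ x3 ∨ ¬x4   [double negation]
= ¬x1 ∨ x2 ∨ x3 ∨ ¬x4   [simplify]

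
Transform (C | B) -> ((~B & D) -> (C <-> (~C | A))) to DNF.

(~C & ~B) | B | ~D | (A & C)

(C | B) -> ((~B & D) -> (C <-> (~C | A)))
≡ ~(C | B) | ((~B & D) -> (C <-> (~C | A)))   — eliminate ->
≡ ~(C | B) | ~(~B & D) | (C <-> (~C | A))   — eliminate ->
≡ ~(C | B) | ~(~B & D) | ((C -> (~C | A)) & ((~C | A) -> C))   — eliminate <->
≡ ~(C | B) | ~(~B & D) | ((~C | ~C | A) & ((~C | A) -> C))   — eliminate ->
≡ ~(C | B) | ~(~B & D) | ((~C | ~C | A) & (~(~C | A) | C))   — eliminate ->
≡ (~C & ~B) | ~(~B & D) | ((~C | ~C | A) & (~(~C | A) | C))   — De Morgan
≡ (~C & ~B) | ~~B | ~D | ((~C | ~C | A) & (~(~C | A) | C))   — De Morgan
≡ (~C & ~B) | B | ~D | ((~C | ~C | A) & (~(~C | A) | C))   — double negation
≡ (~C & ~B) | B | ~D | ((~C | ~C | A) & ((~~C & ~A) | C))   — De Morgan
≡ (~C & ~B) | B | ~D | ((~C | ~C | A) & ((C & ~A) | C))   — double negation
≡ (~C & ~B) | B | ~D | (~C & C & ~A) | (~C & C) | (~C & C & ~A) | (~C & C) | (A & C & ~A) | (A & C)   — distribute & over |
≡ (~C & ~B) | B | ~D | (A & C)   — simplify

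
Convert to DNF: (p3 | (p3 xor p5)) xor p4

(p3 & ~p4) | (~p3 & p5 & ~p4) | (~p3 & ~p5 & p4)

(p3 | (p3 xor p5)) xor p4
⇔ ((p3 | (p3 xor p5)) & ~p4) | (~(p3 | (p3 xor p5)) & p4)   [expand xor]
⇔ ((p3 | (p3 & ~p5) | (~p3 & p5)) & ~p4) | (~(p3 | (p3 xor p5)) & p4)   [expand xor]
⇔ ((p3 | (p3 & ~p5) | (~p3 & p5)) & ~p4) | (~(p3 | (p3 & ~p5) | (~p3 & p5)) & p4)   [expand xor]
⇔ ((p3 | (p3 & ~p5) | (~p3 & p5)) & ~p4) | (~p3 & ~(p3 & ~p5) & ~(~p3 & p5) & p4)   [De Morgan]
⇔ ((p3 | (p3 & ~p5) | (~p3 & p5)) & ~p4) | (~p3 & (~p3 | ~~p5) & ~(~p3 & p5) & p4)   [De Morgan]
⇔ ((p3 | (p3 & ~p5) | (~p3 & p5)) & ~p4) | (~p3 & (~p3 | p5) & ~(~p3 & p5) & p4)   [double negation]
⇔ ((p3 | (p3 & ~p5) | (~p3 & p5)) & ~p4) | (~p3 & (~p3 | p5) & (~~p3 | ~p5) & p4)   [De Morgan]
⇔ ((p3 | (p3 & ~p5) | (~p3 & p5)) & ~p4) | (~p3 & (~p3 | p5) & (p3 | ~p5) & p4)   [double negation]
⇔ (p3 & ~p4) | (p3 & ~p5 & ~p4) | (~p3 & p5 & ~p4) | (~p3 & ~p3 & p3 & p4) | (~p3 & ~p3 & ~p5 & p4) | (~p3 & p5 & p3 & p4) | (~p3 & p5 & ~p5 & p4)   [distribute & over |]
⇔ (p3 & ~p4) | (~p3 & p5 & ~p4) | (~p3 & ~p5 & p4)   [simplify]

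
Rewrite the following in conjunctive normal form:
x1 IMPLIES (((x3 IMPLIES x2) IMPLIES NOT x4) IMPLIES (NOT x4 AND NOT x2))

x1 IMPLIES (((x3 IMPLIES x2) IMPLIES NOT x4) IMPLIES (NOT x4 AND NOT x2))
= NOT x1 OR (((x3 IMPLIES x2) IMPLIES NOT x4) IMPLIES (NOT x4 AND NOT x2))   (eliminate IMPLIES)
= NOT x1 OR NOT ((x3 IMPLIES x2) IMPLIES NOT x4) OR (NOT x4 AND NOT x2)   (eliminate IMPLIES)
= NOT x1 OR NOT (NOT (x3 IMPLIES x2) OR NOT x4) OR (NOT x4 AND NOT x2)   (eliminate IMPLIES)
= NOT x1 OR NOT (NOT (NOT x3 OR x2) OR NOT x4) OR (NOT x4 AND NOT x2)   (eliminate IMPLIES)
= NOT x1 OR (NOT NOT (NOT x3 OR x2) AND NOT NOT x4) OR (NOT x4 AND NOT x2)   (De Morgan)
= NOT x1 OR ((NOT x3 OR x2) AND NOT NOT x4) OR (NOT x4 AND NOT x2)   (double negation)
= NOT x1 OR ((NOT x3 OR x2) AND x4) OR (NOT x4 AND NOT x2)   (double negation)
= (NOT x1 OR NOT x3 OR x2 OR NOT x4) AND (NOT x1 OR NOT x3 OR x2 OR NOT x2) AND (NOT x1 OR x4 OR NOT x4) AND (NOT x1 OR x4 OR NOT x2)   (distribute OR over AND)
= (NOT x1 OR NOT x3 OR x2 OR NOT x4) AND (NOT x1 OR x4 OR NOT x2)   (simplify)

(NOT x1 OR NOT x3 OR x2 OR NOT x4) AND (NOT x1 OR x4 OR NOT x2)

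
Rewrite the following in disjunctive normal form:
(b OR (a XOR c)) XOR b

(a AND NOT c AND NOT b) OR (NOT a AND c AND NOT b)

(b OR (a XOR c)) XOR b
≡ ((b OR (a XOR c)) AND NOT b) OR (NOT (b OR (a XOR c)) AND b)   (expand XOR)
≡ ((b OR (a AND NOT c) OR (NOT a AND c)) AND NOT b) OR (NOT (b OR (a XOR c)) AND b)   (expand XOR)
≡ ((b OR (a AND NOT c) OR (NOT a AND c)) AND NOT b) OR (NOT (b OR (a AND NOT c) OR (NOT a AND c)) AND b)   (expand XOR)
≡ ((b OR (a AND NOT c) OR (NOT a AND c)) AND NOT b) OR (NOT b AND NOT (a AND NOT c) AND NOT (NOT a AND c) AND b)   (De Morgan)
≡ ((b OR (a AND NOT c) OR (NOT a AND c)) AND NOT b) OR (NOT b AND (NOT a OR NOT NOT c) AND NOT (NOT a AND c) AND b)   (De Morgan)
≡ ((b OR (a AND NOT c) OR (NOT a AND c)) AND NOT b) OR (NOT b AND (NOT a OR c) AND NOT (NOT a AND c) AND b)   (double negation)
≡ ((b OR (a AND NOT c) OR (NOT a AND c)) AND NOT b) OR (NOT b AND (NOT a OR c) AND (NOT NOT a OR NOT c) AND b)   (De Morgan)
≡ ((b OR (a AND NOT c) OR (NOT a AND c)) AND NOT b) OR (NOT b AND (NOT a OR c) AND (a OR NOT c) AND b)   (double negation)
≡ (b AND NOT b) OR (a AND NOT c AND NOT b) OR (NOT a AND c AND NOT b) OR (NOT b AND NOT a AND a AND b) OR (NOT b AND NOT a AND NOT c AND b) OR (NOT b AND c AND a AND b) OR (NOT b AND c AND NOT c AND b)   (distribute AND over OR)
≡ (a AND NOT c AND NOT b) OR (NOT a AND c AND NOT b)   (simplify)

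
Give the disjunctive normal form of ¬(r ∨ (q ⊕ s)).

(¬r ∧ ¬q ∧ ¬s) ∨ (¬r ∧ s ∧ q)

¬(r ∨ (q ⊕ s))
≡ ¬(r ∨ (q ∧ ¬s) ∨ (¬q ∧ s))   (expand ⊕)
≡ ¬r ∧ ¬(q ∧ ¬s) ∧ ¬(¬q ∧ s)   (De Morgan)
≡ ¬r ∧ (¬q ∨ ¬¬s) ∧ ¬(¬q ∧ s)   (De Morgan)
≡ ¬r ∧ (¬q ∨ s) ∧ ¬(¬q ∧ s)   (double negation)
≡ ¬r ∧ (¬q ∨ s) ∧ (¬¬q ∨ ¬s)   (De Morgan)
≡ ¬r ∧ (¬q ∨ s) ∧ (q ∨ ¬s)   (double negation)
≡ (¬r ∧ ¬q ∧ q) ∨ (¬r ∧ ¬q ∧ ¬s) ∨ (¬r ∧ s ∧ q) ∨ (¬r ∧ s ∧ ¬s)   (distribute ∧ over ∨)
≡ (¬r ∧ ¬q ∧ ¬s) ∨ (¬r ∧ s ∧ q)   (simplify)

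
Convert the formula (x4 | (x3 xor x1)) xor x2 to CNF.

(x4 | (x3 xor x1)) xor x2
= (x4 | (x3 xor x1) | x2) & ~((x4 | (x3 xor x1)) & x2)
= (x4 | ((x3 | x1) & ~(x3 & x1)) | x2) & ~((x4 | (x3 xor x1)) & x2)
= (x4 | ((x3 | x1) & ~(x3 & x1)) | x2) & ~((x4 | ((x3 | x1) & ~(x3 & x1))) & x2)
= (x4 | ((x3 | x1) & (~x3 | ~x1)) | x2) & ~((x4 | ((x3 | x1) & ~(x3 & x1))) & x2)
= (x4 | ((x3 | x1) & (~x3 | ~x1)) | x2) & (~(x4 | ((x3 | x1) & ~(x3 & x1))) | ~x2)
= (x4 | ((x3 | x1) & (~x3 | ~x1)) | x2) & ((~x4 & ~((x3 | x1) & ~(x3 & x1))) | ~x2)
= (x4 | ((x3 | x1) & (~x3 | ~x1)) | x2) & ((~x4 & (~(x3 | x1) | ~~(x3 & x1))) | ~x2)
= (x4 | ((x3 | x1) & (~x3 | ~x1)) | x2) & ((~x4 & ((~x3 & ~x1) | ~~(x3 & x1))) | ~x2)
= (x4 | ((x3 | x1) & (~x3 | ~x1)) | x2) & ((~x4 & ((~x3 & ~x1) | (x3 & x1))) | ~x2)
= (x4 | x3 | x1 | x2) & (x4 | ~x3 | ~x1 | x2) & (~x4 | ~x2) & (~x3 | x3 | ~x2) & (~x3 | x1 | ~x2) & (~x1 | x3 | ~x2) & (~x1 | x1 | ~x2)
= (x4 | x3 | x1 | x2) & (x4 | ~x3 | ~x1 | x2) & (~x4 | ~x2) & (~x3 | x1 | ~x2) & (~x1 | x3 | ~x2)

(x4 | x3 | x1 | x2) & (x4 | ~x3 | ~x1 | x2) & (~x4 | ~x2) & (~x3 | x1 | ~x2) & (~x1 | x3 | ~x2)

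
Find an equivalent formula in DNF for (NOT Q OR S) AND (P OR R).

(NOT Q AND P) OR (NOT Q AND R) OR (S AND P) OR (S AND R)

(NOT Q OR S) AND (P OR R)
≡ (NOT Q AND P) OR (NOT Q AND R) OR (S AND P) OR (S AND R)   [distribute AND over OR]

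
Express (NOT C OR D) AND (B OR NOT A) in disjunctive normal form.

(NOT C OR D) AND (B OR NOT A)
⇔ (NOT C AND B) OR (NOT C AND NOT A) OR (D AND B) OR (D AND NOT A)   [distribute AND over OR]

(NOT C AND B) OR (NOT C AND NOT A) OR (D AND B) OR (D AND NOT A)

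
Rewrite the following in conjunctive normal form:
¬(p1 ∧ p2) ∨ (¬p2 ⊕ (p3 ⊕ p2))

¬p1 ∨ ¬p2 ∨ ¬p3

¬(p1 ∧ p2) ∨ (¬p2 ⊕ (p3 ⊕ p2))
≡ ¬(p1 ∧ p2) ∨ ((¬p2 ∨ (p3 ⊕ p2)) ∧ ¬(¬p2 ∧ (p3 ⊕ p2)))   — expand ⊕
≡ ¬(p1 ∧ p2) ∨ ((¬p2 ∨ ((p3 ∨ p2) ∧ ¬(p3 ∧ p2))) ∧ ¬(¬p2 ∧ (p3 ⊕ p2)))   — expand ⊕
≡ ¬(p1 ∧ p2) ∨ ((¬p2 ∨ ((p3 ∨ p2) ∧ ¬(p3 ∧ p2))) ∧ ¬(¬p2 ∧ (p3 ∨ p2) ∧ ¬(p3 ∧ p2)))   — expand ⊕
≡ ¬p1 ∨ ¬p2 ∨ ((¬p2 ∨ ((p3 ∨ p2) ∧ ¬(p3 ∧ p2))) ∧ ¬(¬p2 ∧ (p3 ∨ p2) ∧ ¬(p3 ∧ p2)))   — De Morgan
≡ ¬p1 ∨ ¬p2 ∨ ((¬p2 ∨ ((p3 ∨ p2) ∧ (¬p3 ∨ ¬p2))) ∧ ¬(¬p2 ∧ (p3 ∨ p2) ∧ ¬(p3 ∧ p2)))   — De Morgan
≡ ¬p1 ∨ ¬p2 ∨ ((¬p2 ∨ ((p3 ∨ p2) ∧ (¬p3 ∨ ¬p2))) ∧ (¬¬p2 ∨ ¬(p3 ∨ p2) ∨ ¬¬(p3 ∧ p2)))   — De Morgan
≡ ¬p1 ∨ ¬p2 ∨ ((¬p2 ∨ ((p3 ∨ p2) ∧ (¬p3 ∨ ¬p2))) ∧ (p2 ∨ ¬(p3 ∨ p2) ∨ ¬¬(p3 ∧ p2)))   — double negation
≡ ¬p1 ∨ ¬p2 ∨ ((¬p2 ∨ ((p3 ∨ p2) ∧ (¬p3 ∨ ¬p2))) ∧ (p2 ∨ (¬p3 ∧ ¬p2) ∨ ¬¬(p3 ∧ p2)))   — De Morgan
≡ ¬p1 ∨ ¬p2 ∨ ((¬p2 ∨ ((p3 ∨ p2) ∧ (¬p3 ∨ ¬p2))) ∧ (p2 ∨ (¬p3 ∧ ¬p2) ∨ (p3 ∧ p2)))   — double negation
≡ (¬p1 ∨ ¬p2 ∨ ¬p2 ∨ p3 ∨ p2) ∧ (¬p1 ∨ ¬p2 ∨ ¬p2 ∨ ¬p3 ∨ ¬p2) ∧ (¬p1 ∨ ¬p2 ∨ p2 ∨ ¬p3 ∨ p3) ∧ (¬p1 ∨ ¬p2 ∨ p2 ∨ ¬p3 ∨ p2) ∧ (¬p1 ∨ ¬p2 ∨ p2 ∨ ¬p2 ∨ p3) ∧ (¬p1 ∨ ¬p2 ∨ p2 ∨ ¬p2 ∨ p2)   — distribute ∨ over ∧
≡ ¬p1 ∨ ¬p2 ∨ ¬p3   — simplify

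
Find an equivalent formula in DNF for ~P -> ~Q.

P | ~Q

~P -> ~Q
= ~~P | ~Q   [eliminate ->]
= P | ~Q   [double negation]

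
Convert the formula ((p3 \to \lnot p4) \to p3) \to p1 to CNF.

((p3 \to \lnot p4) \to p3) \to p1
≡ \lnot ((p3 \to \lnot p4) \to p3) \lor p1   (eliminate \to)
≡ \lnot (\lnot (p3 \to \lnot p4) \lor p3) \lor p1   (eliminate \to)
≡ \lnot (\lnot (\lnot p3 \lor \lnot p4) \lor p3) \lor p1   (eliminate \to)
≡ (\lnot \lnot (\lnot p3 \lor \lnot p4) \land \lnot p3) \lor p1   (De Morgan)
≡ ((\lnot p3 \lor \lnot p4) \land \lnot p3) \lor p1   (double negation)
≡ (\lnot p3 \lor \lnot p4 \lor p1) \land (\lnot p3 \lor p1)   (distribute \lor over \land)
≡ \lnot p3 \lor p1   (simplify)

\lnot p3 \lor p1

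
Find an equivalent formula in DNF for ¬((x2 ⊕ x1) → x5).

¬((x2 ⊕ x1) → x5)
⇔ ¬(¬(x2 ⊕ x1) ∨ x5)   [eliminate →]
⇔ ¬(¬((x2 ∧ ¬x1) ∨ (¬x2 ∧ x1)) ∨ x5)   [expand ⊕]
⇔ ¬¬((x2 ∧ ¬x1) ∨ (¬x2 ∧ x1)) ∧ ¬x5   [De Morgan]
⇔ ((x2 ∧ ¬x1) ∨ (¬x2 ∧ x1)) ∧ ¬x5   [double negation]
⇔ (x2 ∧ ¬x1 ∧ ¬x5) ∨ (¬x2 ∧ x1 ∧ ¬x5)   [distribute ∧ over ∨]

(x2 ∧ ¬x1 ∧ ¬x5) ∨ (¬x2 ∧ x1 ∧ ¬x5)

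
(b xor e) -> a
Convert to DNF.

(b xor e) -> a
≡ ~(b xor e) | a   (eliminate ->)
≡ ~((b & ~e) | (~b & e)) | a   (expand xor)
≡ (~(b & ~e) & ~(~b & e)) | a   (De Morgan)
≡ ((~b | ~~e) & ~(~b & e)) | a   (De Morgan)
≡ ((~b | e) & ~(~b & e)) | a   (double negation)
≡ ((~b | e) & (~~b | ~e)) | a   (De Morgan)
≡ ((~b | e) & (b | ~e)) | a   (double negation)
≡ (~b & b) | (~b & ~e) | (e & b) | (e & ~e) | a   (distribute & over |)
≡ (~b & ~e) | (e & b) | a   (simplify)

(~b & ~e) | (e & b) | a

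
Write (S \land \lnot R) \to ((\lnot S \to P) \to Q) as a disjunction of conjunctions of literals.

(S \land \lnot R) \to ((\lnot S \to P) \to Q)
≡ \lnot (S \land \lnot R) \lor ((\lnot S \to P) \to Q)   [eliminate \to]
≡ \lnot (S \land \lnot R) \lor \lnot (\lnot S \to P) \lor Q   [eliminate \to]
≡ \lnot (S \land \lnot R) \lor \lnot (\lnot \lnot S \lor P) \lor Q   [eliminate \to]
≡ \lnot S \lor \lnot \lnot R \lor \lnot (\lnot \lnot S \lor P) \lor Q   [De Morgan]
≡ \lnot S \lor R \lor \lnot (\lnot \lnot S \lor P) \lor Q   [double negation]
≡ \lnot S \lor R \lor (\lnot \lnot \lnot S \land \lnot P) \lor Q   [De Morgan]
≡ \lnot S \lor R \lor (\lnot S \land \lnot P) \lor Q   [double negation]
≡ \lnot S \lor R \lor Q   [simplify]

\lnot S \lor R \lor Q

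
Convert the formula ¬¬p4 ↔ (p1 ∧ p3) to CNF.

(¬p4 ∨ p1) ∧ (¬p4 ∨ p3) ∧ (¬p1 ∨ ¬p3 ∨ p4)

¬¬p4 ↔ (p1 ∧ p3)
⇔ (¬¬p4 → (p1 ∧ p3)) ∧ ((p1 ∧ p3) → ¬¬p4)   [eliminate ↔]
⇔ (¬¬¬p4 ∨ (p1 ∧ p3)) ∧ ((p1 ∧ p3) → ¬¬p4)   [eliminate →]
⇔ (¬¬¬p4 ∨ (p1 ∧ p3)) ∧ (¬(p1 ∧ p3) ∨ ¬¬p4)   [eliminate →]
⇔ (¬p4 ∨ (p1 ∧ p3)) ∧ (¬(p1 ∧ p3) ∨ ¬¬p4)   [double negation]
⇔ (¬p4 ∨ (p1 ∧ p3)) ∧ (¬p1 ∨ ¬p3 ∨ ¬¬p4)   [De Morgan]
⇔ (¬p4 ∨ (p1 ∧ p3)) ∧ (¬p1 ∨ ¬p3 ∨ p4)   [double negation]
⇔ (¬p4 ∨ p1) ∧ (¬p4 ∨ p3) ∧ (¬p1 ∨ ¬p3 ∨ p4)   [distribute ∨ over ∧]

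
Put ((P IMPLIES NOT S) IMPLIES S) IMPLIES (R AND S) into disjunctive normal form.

((P IMPLIES NOT S) IMPLIES S) IMPLIES (R AND S)
= NOT ((P IMPLIES NOT S) IMPLIES S) OR (R AND S)   [eliminate IMPLIES]
= NOT (NOT (P IMPLIES NOT S) OR S) OR (R AND S)   [eliminate IMPLIES]
= NOT (NOT (NOT P OR NOT S) OR S) OR (R AND S)   [eliminate IMPLIES]
= (NOT NOT (NOT P OR NOT S) AND NOT S) OR (R AND S)   [De Morgan]
= ((NOT P OR NOT S) AND NOT S) OR (R AND S)   [double negation]
= (NOT P AND NOT S) OR (NOT S AND NOT S) OR (R AND S)   [distribute AND over OR]
= NOT S OR (R AND S)   [simplify]

NOT S OR (R AND S)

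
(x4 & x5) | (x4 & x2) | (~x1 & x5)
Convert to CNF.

(x4 & x5) | (x4 & x2) | (~x1 & x5)
≡ (x4 | x4 | ~x1) & (x4 | x4 | x5) & (x4 | x2 | ~x1) & (x4 | x2 | x5) & (x5 | x4 | ~x1) & (x5 | x4 | x5) & (x5 | x2 | ~x1) & (x5 | x2 | x5)   (distribute | over &)
≡ (x4 | ~x1) & (x4 | x5) & (x5 | x2)   (simplify)

(x4 | ~x1) & (x4 | x5) & (x5 | x2)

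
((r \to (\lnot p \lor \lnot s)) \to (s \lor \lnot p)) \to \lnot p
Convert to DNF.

(\lnot s \land p) \lor \lnot p

((r \to (\lnot p \lor \lnot s)) \to (s \lor \lnot p)) \to \lnot p
= \lnot ((r \to (\lnot p \lor \lnot s)) \to (s \lor \lnot p)) \lor \lnot p   — eliminate \to
= \lnot (\lnot (r \to (\lnot p \lor \lnot s)) \lor s \lor \lnot p) \lor \lnot p   — eliminate \to
= \lnot (\lnot (\lnot r \lor \lnot p \lor \lnot s) \lor s \lor \lnot p) \lor \lnot p   — eliminate \to
= (\lnot \lnot (\lnot r \lor \lnot p \lor \lnot s) \land \lnot s \land \lnot \lnot p) \lor \lnot p   — De Morgan
= ((\lnot r \lor \lnot p \lor \lnot s) \land \lnot s \land \lnot \lnot p) \lor \lnot p   — double negation
= ((\lnot r \lor \lnot p \lor \lnot s) \land \lnot s \land p) \lor \lnot p   — double negation
= (\lnot r \land \lnot s \land p) \lor (\lnot p \land \lnot s \land p) \lor (\lnot s \land \lnot s \land p) \lor \lnot p   — distribute \land over \lor
= (\lnot s \land p) \lor \lnot p   — simplify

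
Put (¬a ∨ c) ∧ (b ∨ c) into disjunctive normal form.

(¬a ∧ b) ∨ c

(¬a ∨ c) ∧ (b ∨ c)
≡ (¬a ∧ b) ∨ (¬a ∧ c) ∨ (c ∧ b) ∨ (c ∧ c)   — distribute ∧ over ∨
≡ (¬a ∧ b) ∨ c   — simplify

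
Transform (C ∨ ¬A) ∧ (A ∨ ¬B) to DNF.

(C ∨ ¬A) ∧ (A ∨ ¬B)
⇔ (C ∧ A) ∨ (C ∧ ¬B) ∨ (¬A ∧ A) ∨ (¬A ∧ ¬B)   [distribute ∧ over ∨]
⇔ (C ∧ A) ∨ (C ∧ ¬B) ∨ (¬A ∧ ¬B)   [simplify]

(C ∧ A) ∨ (C ∧ ¬B) ∨ (¬A ∧ ¬B)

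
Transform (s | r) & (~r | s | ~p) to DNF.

(s | r) & (~r | s | ~p)
≡ (s & ~r) | (s & s) | (s & ~p) | (r & ~r) | (r & s) | (r & ~p)   [distribute & over |]
≡ s | (r & ~p)   [simplify]

s | (r & ~p)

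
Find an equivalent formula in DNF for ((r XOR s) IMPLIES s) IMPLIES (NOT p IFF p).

r AND NOT s

((r XOR s) IMPLIES s) IMPLIES (NOT p IFF p)
= NOT ((r XOR s) IMPLIES s) OR (NOT p IFF p)   — eliminate IMPLIES
= NOT (NOT (r XOR s) OR s) OR (NOT p IFF p)   — eliminate IMPLIES
= NOT (NOT ((r AND NOT s) OR (NOT r AND s)) OR s) OR (NOT p IFF p)   — expand XOR
= NOT (NOT ((r AND NOT s) OR (NOT r AND s)) OR s) OR ((NOT p IMPLIES p) AND (p IMPLIES NOT p))   — eliminate IFF
= NOT (NOT ((r AND NOT s) OR (NOT r AND s)) OR s) OR ((NOT NOT p OR p) AND (p IMPLIES NOT p))   — eliminate IMPLIES
= NOT (NOT ((r AND NOT s) OR (NOT r AND s)) OR s) OR ((NOT NOT p OR p) AND (NOT p OR NOT p))   — eliminate IMPLIES
= (NOT NOT ((r AND NOT s) OR (NOT r AND s)) AND NOT s) OR ((NOT NOT p OR p) AND (NOT p OR NOT p))   — De Morgan
= (((r AND NOT s) OR (NOT r AND s)) AND NOT s) OR ((NOT NOT p OR p) AND (NOT p OR NOT p))   — double negation
= (((r AND NOT s) OR (NOT r AND s)) AND NOT s) OR ((p OR p) AND (NOT p OR NOT p))   — double negation
= (r AND NOT s AND NOT s) OR (NOT r AND s AND NOT s) OR (p AND NOT p) OR (p AND NOT p) OR (p AND NOT p) OR (p AND NOT p)   — distribute AND over OR
= r AND NOT s   — simplify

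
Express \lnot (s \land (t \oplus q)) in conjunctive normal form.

(\lnot s \lor \lnot t \lor q) \land (\lnot s \lor \lnot q \lor t)

\lnot (s \land (t \oplus q))
≡ \lnot (s \land (t \lor q) \land \lnot (t \land q))   [expand \oplus]
≡ \lnot s \lor \lnot (t \lor q) \lor \lnot \lnot (t \land q)   [De Morgan]
≡ \lnot s \lor (\lnot t \land \lnot q) \lor \lnot \lnot (t \land q)   [De Morgan]
≡ \lnot s \lor (\lnot t \land \lnot q) \lor (t \land q)   [double negation]
≡ (\lnot s \lor \lnot t \lor t) \land (\lnot s \lor \lnot t \lor q) \land (\lnot s \lor \lnot q \lor t) \land (\lnot s \lor \lnot q \lor q)   [distribute \lor over \land]
≡ (\lnot s \lor \lnot t \lor q) \land (\lnot s \lor \lnot q \lor t)   [simplify]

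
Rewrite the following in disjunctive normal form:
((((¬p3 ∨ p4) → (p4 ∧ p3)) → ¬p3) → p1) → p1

(¬p3 ∧ ¬p1) ∨ p1

((((¬p3 ∨ p4) → (p4 ∧ p3)) → ¬p3) → p1) → p1
≡ ¬((((¬p3 ∨ p4) → (p4 ∧ p3)) → ¬p3) → p1) ∨ p1   (eliminate →)
≡ ¬(¬(((¬p3 ∨ p4) → (p4 ∧ p3)) → ¬p3) ∨ p1) ∨ p1   (eliminate →)
≡ ¬(¬(¬((¬p3 ∨ p4) → (p4 ∧ p3)) ∨ ¬p3) ∨ p1) ∨ p1   (eliminate →)
≡ ¬(¬(¬(¬(¬p3 ∨ p4) ∨ (p4 ∧ p3)) ∨ ¬p3) ∨ p1) ∨ p1   (eliminate →)
≡ (¬¬(¬(¬(¬p3 ∨ p4) ∨ (p4 ∧ p3)) ∨ ¬p3) ∧ ¬p1) ∨ p1   (De Morgan)
≡ ((¬(¬(¬p3 ∨ p4) ∨ (p4 ∧ p3)) ∨ ¬p3) ∧ ¬p1) ∨ p1   (double negation)
≡ (((¬¬(¬p3 ∨ p4) ∧ ¬(p4 ∧ p3)) ∨ ¬p3) ∧ ¬p1) ∨ p1   (De Morgan)
≡ ((((¬p3 ∨ p4) ∧ ¬(p4 ∧ p3)) ∨ ¬p3) ∧ ¬p1) ∨ p1   (double negation)
≡ ((((¬p3 ∨ p4) ∧ (¬p4 ∨ ¬p3)) ∨ ¬p3) ∧ ¬p1) ∨ p1   (De Morgan)
≡ (¬p3 ∧ ¬p4 ∧ ¬p1) ∨ (¬p3 ∧ ¬p3 ∧ ¬p1) ∨ (p4 ∧ ¬p4 ∧ ¬p1) ∨ (p4 ∧ ¬p3 ∧ ¬p1) ∨ (¬p3 ∧ ¬p1) ∨ p1   (distribute ∧ over ∨)
≡ (¬p3 ∧ ¬p1) ∨ p1   (simplify)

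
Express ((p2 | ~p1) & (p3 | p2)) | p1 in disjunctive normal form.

p2 | (~p1 & p3) | p1

((p2 | ~p1) & (p3 | p2)) | p1
≡ (p2 & p3) | (p2 & p2) | (~p1 & p3) | (~p1 & p2) | p1
≡ p2 | (~p1 & p3) | p1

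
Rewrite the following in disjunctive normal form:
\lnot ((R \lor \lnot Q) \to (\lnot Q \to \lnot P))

\lnot ((R \lor \lnot Q) \to (\lnot Q \to \lnot P))
⇔ \lnot (\lnot (R \lor \lnot Q) \lor (\lnot Q \to \lnot P))   [eliminate \to]
⇔ \lnot (\lnot (R \lor \lnot Q) \lor \lnot \lnot Q \lor \lnot P)   [eliminate \to]
⇔ \lnot \lnot (R \lor \lnot Q) \land \lnot \lnot \lnot Q \land \lnot \lnot P   [De Morgan]
⇔ (R \lor \lnot Q) \land \lnot \lnot \lnot Q \land \lnot \lnot P   [double negation]
⇔ (R \lor \lnot Q) \land \lnot Q \land \lnot \lnot P   [double negation]
⇔ (R \lor \lnot Q) \land \lnot Q \land P   [double negation]
⇔ (R \land \lnot Q \land P) \lor (\lnot Q \land \lnot Q \land P)   [distribute \land over \lor]
⇔ \lnot Q \land P   [simplify]

\lnot Q \land P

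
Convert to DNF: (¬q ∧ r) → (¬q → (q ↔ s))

q ∨ ¬r ∨ (¬q ∧ ¬s)

(¬q ∧ r) → (¬q → (q ↔ s))
⇔ ¬(¬q ∧ r) ∨ (¬q → (q ↔ s))   [eliminate →]
⇔ ¬(¬q ∧ r) ∨ ¬¬q ∨ (q ↔ s)   [eliminate →]
⇔ ¬(¬q ∧ r) ∨ ¬¬q ∨ ((q → s) ∧ (s → q))   [eliminate ↔]
⇔ ¬(¬q ∧ r) ∨ ¬¬q ∨ ((¬q ∨ s) ∧ (s → q))   [eliminate →]
⇔ ¬(¬q ∧ r) ∨ ¬¬q ∨ ((¬q ∨ s) ∧ (¬s ∨ q))   [eliminate →]
⇔ ¬¬q ∨ ¬r ∨ ¬¬q ∨ ((¬q ∨ s) ∧ (¬s ∨ q))   [De Morgan]
⇔ q ∨ ¬r ∨ ¬¬q ∨ ((¬q ∨ s) ∧ (¬s ∨ q))   [double negation]
⇔ q ∨ ¬r ∨ q ∨ ((¬q ∨ s) ∧ (¬s ∨ q))   [double negation]
⇔ q ∨ ¬r ∨ q ∨ (¬q ∧ ¬s) ∨ (¬q ∧ q) ∨ (s ∧ ¬s) ∨ (s ∧ q)   [distribute ∧ over ∨]
⇔ q ∨ ¬r ∨ (¬q ∧ ¬s)   [simplify]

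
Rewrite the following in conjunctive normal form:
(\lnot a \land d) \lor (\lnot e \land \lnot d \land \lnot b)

(\lnot a \land d) \lor (\lnot e \land \lnot d \land \lnot b)
≡ (\lnot a \lor \lnot e) \land (\lnot a \lor \lnot d) \land (\lnot a \lor \lnot b) \land (d \lor \lnot e) \land (d \lor \lnot d) \land (d \lor \lnot b)   [distribute \lor over \land]
≡ (\lnot a \lor \lnot e) \land (\lnot a \lor \lnot d) \land (\lnot a \lor \lnot b) \land (d \lor \lnot e) \land (d \lor \lnot b)   [simplify]

(\lnot a \lor \lnot e) \land (\lnot a \lor \lnot d) \land (\lnot a \lor \lnot b) \land (d \lor \lnot e) \land (d \lor \lnot b)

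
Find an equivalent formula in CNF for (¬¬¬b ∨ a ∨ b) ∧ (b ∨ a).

b ∨ a

(¬¬¬b ∨ a ∨ b) ∧ (b ∨ a)
= (¬b ∨ a ∨ b) ∧ (b ∨ a)
= b ∨ a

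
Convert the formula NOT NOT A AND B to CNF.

NOT NOT A AND B
= A AND B   — double negation

A AND B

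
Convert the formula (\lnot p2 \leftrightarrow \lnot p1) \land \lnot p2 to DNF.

\lnot p1 \land \lnot p2

(\lnot p2 \leftrightarrow \lnot p1) \land \lnot p2
= (\lnot p2 \to \lnot p1) \land (\lnot p1 \to \lnot p2) \land \lnot p2   — eliminate \leftrightarrow
= (\lnot \lnot p2 \lor \lnot p1) \land (\lnot p1 \to \lnot p2) \land \lnot p2   — eliminate \to
= (\lnot \lnot p2 \lor \lnot p1) \land (\lnot \lnot p1 \lor \lnot p2) \land \lnot p2   — eliminate \to
= (p2 \lor \lnot p1) \land (\lnot \lnot p1 \lor \lnot p2) \land \lnot p2   — double negation
= (p2 \lor \lnot p1) \land (p1 \lor \lnot p2) \land \lnot p2   — double negation
= (p2 \land p1 \land \lnot p2) \lor (p2 \land \lnot p2 \land \lnot p2) \lor (\lnot p1 \land p1 \land \lnot p2) \lor (\lnot p1 \land \lnot p2 \land \lnot p2)   — distribute \land over \lor
= \lnot p1 \land \lnot p2   — simplify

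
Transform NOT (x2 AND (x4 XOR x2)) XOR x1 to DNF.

(NOT x2 AND NOT x1) OR (x2 AND x4 AND NOT x1) OR (x2 AND NOT x4 AND x1)

NOT (x2 AND (x4 XOR x2)) XOR x1
⇔ (NOT (x2 AND (x4 XOR x2)) AND NOT x1) OR (NOT NOT (x2 AND (x4 XOR x2)) AND x1)   [expand XOR]
⇔ (NOT (x2 AND ((x4 AND NOT x2) OR (NOT x4 AND x2))) AND NOT x1) OR (NOT NOT (x2 AND (x4 XOR x2)) AND x1)   [expand XOR]
⇔ (NOT (x2 AND ((x4 AND NOT x2) OR (NOT x4 AND x2))) AND NOT x1) OR (NOT NOT (x2 AND ((x4 AND NOT x2) OR (NOT x4 AND x2))) AND x1)   [expand XOR]
⇔ ((NOT x2 OR NOT ((x4 AND NOT x2) OR (NOT x4 AND x2))) AND NOT x1) OR (NOT NOT (x2 AND ((x4 AND NOT x2) OR (NOT x4 AND x2))) AND x1)   [De Morgan]
⇔ ((NOT x2 OR (NOT (x4 AND NOT x2) AND NOT (NOT x4 AND x2))) AND NOT x1) OR (NOT NOT (x2 AND ((x4 AND NOT x2) OR (NOT x4 AND x2))) AND x1)   [De Morgan]
⇔ ((NOT x2 OR ((NOT x4 OR NOT NOT x2) AND NOT (NOT x4 AND x2))) AND NOT x1) OR (NOT NOT (x2 AND ((x4 AND NOT x2) OR (NOT x4 AND x2))) AND x1)   [De Morgan]
⇔ ((NOT x2 OR ((NOT x4 OR x2) AND NOT (NOT x4 AND x2))) AND NOT x1) OR (NOT NOT (x2 AND ((x4 AND NOT x2) OR (NOT x4 AND x2))) AND x1)   [double negation]
⇔ ((NOT x2 OR ((NOT x4 OR x2) AND (NOT NOT x4 OR NOT x2))) AND NOT x1) OR (NOT NOT (x2 AND ((x4 AND NOT x2) OR (NOT x4 AND x2))) AND x1)   [De Morgan]
⇔ ((NOT x2 OR ((NOT x4 OR x2) AND (x4 OR NOT x2))) AND NOT x1) OR (NOT NOT (x2 AND ((x4 AND NOT x2) OR (NOT x4 AND x2))) AND x1)   [double negation]
⇔ ((NOT x2 OR ((NOT x4 OR x2) AND (x4 OR NOT x2))) AND NOT x1) OR (x2 AND ((x4 AND NOT x2) OR (NOT x4 AND x2)) AND x1)   [double negation]
⇔ (NOT x2 AND NOT x1) OR (NOT x4 AND x4 AND NOT x1) OR (NOT x4 AND NOT x2 AND NOT x1) OR (x2 AND x4 AND NOT x1) OR (x2 AND NOT x2 AND NOT x1) OR (x2 AND x4 AND NOT x2 AND x1) OR (x2 AND NOT x4 AND x2 AND x1)   [distribute AND over OR]
⇔ (NOT x2 AND NOT x1) OR (x2 AND x4 AND NOT x1) OR (x2 AND NOT x4 AND x1)   [simplify]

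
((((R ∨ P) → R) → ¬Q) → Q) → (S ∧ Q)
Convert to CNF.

((((R ∨ P) → R) → ¬Q) → Q) → (S ∧ Q)
≡ ¬((((R ∨ P) → R) → ¬Q) → Q) ∨ (S ∧ Q)   (eliminate →)
≡ ¬(¬(((R ∨ P) → R) → ¬Q) ∨ Q) ∨ (S ∧ Q)   (eliminate →)
≡ ¬(¬(¬((R ∨ P) → R) ∨ ¬Q) ∨ Q) ∨ (S ∧ Q)   (eliminate →)
≡ ¬(¬(¬(¬(R ∨ P) ∨ R) ∨ ¬Q) ∨ Q) ∨ (S ∧ Q)   (eliminate →)
≡ (¬¬(¬(¬(R ∨ P) ∨ R) ∨ ¬Q) ∧ ¬Q) ∨ (S ∧ Q)   (De Morgan)
≡ ((¬(¬(R ∨ P) ∨ R) ∨ ¬Q) ∧ ¬Q) ∨ (S ∧ Q)   (double negation)
≡ (((¬¬(R ∨ P) ∧ ¬R) ∨ ¬Q) ∧ ¬Q) ∨ (S ∧ Q)   (De Morgan)
≡ ((((R ∨ P) ∧ ¬R) ∨ ¬Q) ∧ ¬Q) ∨ (S ∧ Q)   (double negation)
≡ (R ∨ P ∨ ¬Q ∨ S) ∧ (R ∨ P ∨ ¬Q ∨ Q) ∧ (¬R ∨ ¬Q ∨ S) ∧ (¬R ∨ ¬Q ∨ Q) ∧ (¬Q ∨ S) ∧ (¬Q ∨ Q)   (distribute ∨ over ∧)
≡ ¬Q ∨ S   (simplify)

¬Q ∨ S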